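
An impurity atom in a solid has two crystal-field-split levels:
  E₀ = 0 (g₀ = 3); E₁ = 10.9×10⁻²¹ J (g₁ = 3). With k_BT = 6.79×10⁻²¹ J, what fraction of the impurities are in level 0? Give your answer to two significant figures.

0.83

Eᵢ/kT = 0, 1.605.
Z = Σ gᵢe^(−Eᵢ/kT) = 3·e^(−0) + 3·e^(−1.605) = 3.000 + 0.6027 = 3.603.
P₀ = g₀ e^(−E₀/kT) / Z = 3.000/3.603 = 0.83.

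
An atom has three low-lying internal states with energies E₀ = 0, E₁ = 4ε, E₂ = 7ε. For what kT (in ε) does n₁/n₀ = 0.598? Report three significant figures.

7.78 ε

n₁/n₀ = exp[−(E₁−E₀)/kT] = 0.598.
⇒ (E₁−E₀)/kT = ln(1/0.598) = ln(1.6722) = 0.51414.
kT = 4ε / 0.51414 = 7.78 ε.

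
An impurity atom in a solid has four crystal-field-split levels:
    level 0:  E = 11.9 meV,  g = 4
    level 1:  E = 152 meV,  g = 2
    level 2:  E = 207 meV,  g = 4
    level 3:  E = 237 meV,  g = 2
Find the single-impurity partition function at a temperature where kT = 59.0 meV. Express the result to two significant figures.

Eᵢ/kT = 0.2017, 2.576, 3.508, 4.017.
Z = Σ gᵢe^(−Eᵢ/kT) = 4·e^(−0.2017) + 2·e^(−2.576) + 4·e^(−3.508) + 2·e^(−4.017) = 3.269 + 0.1522 + 0.1198 + 0.03601 = 3.577.

Z = 3.6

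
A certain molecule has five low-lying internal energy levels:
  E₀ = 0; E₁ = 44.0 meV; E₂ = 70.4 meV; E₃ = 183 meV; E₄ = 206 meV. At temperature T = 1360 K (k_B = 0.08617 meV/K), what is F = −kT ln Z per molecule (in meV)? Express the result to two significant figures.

-110 meV

k_BT = 0.08617 × 1360 K = 117.2 meV.
Eᵢ/kT = 0, 0.3754, 0.6007, 1.561, 1.758.
Z = Σ e^(−Eᵢ/kT) = e^(−0) + e^(−0.3754) + e^(−0.6007) + e^(−1.561) + e^(−1.758) = 1.000 + 0.6870 + 0.5484 + 0.2099 + 0.1724 = 2.618.
F = −kT ln Z = −117.2 × ln(2.618) = −117.2 × 0.9624 = -110 meV.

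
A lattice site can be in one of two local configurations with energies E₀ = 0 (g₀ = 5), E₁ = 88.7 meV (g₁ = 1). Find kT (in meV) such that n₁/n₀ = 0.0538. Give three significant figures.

n₁/n₀ = (g₁/g₀) exp[−(E₁−E₀)/kT] = 0.0538.
⇒ (E₁−E₀)/kT = ln((1/5)/0.0538) = ln(3.7175) = 1.3131.
kT = 88.7 meV / 1.3131 = 67.6 meV.

67.6 meV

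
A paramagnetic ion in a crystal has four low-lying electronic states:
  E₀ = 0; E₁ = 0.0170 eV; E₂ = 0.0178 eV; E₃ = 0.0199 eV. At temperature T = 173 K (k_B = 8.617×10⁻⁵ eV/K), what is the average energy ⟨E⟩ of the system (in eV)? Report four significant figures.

0.008519 eV

k_BT = 8.617×10⁻⁵ × 173 K = 0.0149074 eV.
Eᵢ/kT = 0, 1.14037, 1.19404, 1.33491.
Z = Σ e^(−Eᵢ/kT) = e^(−0) + e^(−1.14037) + e^(−1.19404) + e^(−1.33491) = 1.00000 + 0.319701 + 0.302995 + 0.263182 = 1.88588.
⟨E⟩ = Σ Eᵢ e^(−Eᵢ/kT) / Z = (0·1.00000 + 0.0170·0.319701 + 0.0178·0.302995 + 0.0199·0.263182) / 1.88588 = 0.008519 eV.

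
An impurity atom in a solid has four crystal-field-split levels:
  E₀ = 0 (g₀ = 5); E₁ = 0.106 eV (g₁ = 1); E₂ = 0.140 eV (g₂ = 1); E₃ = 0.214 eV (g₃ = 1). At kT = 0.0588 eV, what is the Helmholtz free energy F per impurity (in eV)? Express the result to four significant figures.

-0.09788 eV

Eᵢ/kT = 0, 1.80272, 2.38095, 3.63946.
Z = Σ gᵢe^(−Eᵢ/kT) = 5·e^(−0) + 1·e^(−1.80272) + 1·e^(−2.38095) + 1·e^(−3.63946) = 5.00000 + 0.164850 + 0.0924627 + 0.0262665 = 5.28358.
F = −kT ln Z = −0.0588 × ln(5.28358) = −0.0588 × 1.66460 = -0.09788 eV.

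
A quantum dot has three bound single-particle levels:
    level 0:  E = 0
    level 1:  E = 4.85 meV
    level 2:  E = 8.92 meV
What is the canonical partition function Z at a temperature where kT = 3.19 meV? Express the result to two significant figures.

Z = 1.3

Eᵢ/kT = 0, 1.520, 2.796.
Z = Σ e^(−Eᵢ/kT) = e^(−0) + e^(−1.520) + e^(−2.796) = 1.000 + 0.2187 + 0.06105 = 1.280.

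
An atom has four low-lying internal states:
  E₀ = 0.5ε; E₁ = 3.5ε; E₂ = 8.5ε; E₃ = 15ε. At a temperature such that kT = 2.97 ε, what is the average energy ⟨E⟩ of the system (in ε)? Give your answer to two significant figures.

Eᵢ/kT = 0.1684, 1.178, 2.862, 5.051.
Z = Σ e^(−Eᵢ/kT) = e^(−0.1684) + e^(−1.178) + e^(−2.862) + e^(−5.051) = 0.8450 + 0.3079 + 0.05715 + 0.006403 = 1.216.
⟨E⟩ = Σ Eᵢ e^(−Eᵢ/kT) / Z = (0.5·0.8450 + 3.5·0.3079 + 8.5·0.05715 + 15·0.006403) / 1.216 = 1.7 ε.

1.7 ε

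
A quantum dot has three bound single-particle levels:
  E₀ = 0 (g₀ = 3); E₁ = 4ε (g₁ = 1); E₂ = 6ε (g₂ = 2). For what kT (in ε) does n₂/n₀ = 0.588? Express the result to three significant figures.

n₂/n₀ = (g₂/g₀) exp[−(E₂−E₀)/kT] = 0.588.
⇒ (E₂−E₀)/kT = ln((2/3)/0.588) = ln(1.1338) = 0.12557.
kT = 6ε / 0.12557 = 47.8 ε.

47.8 ε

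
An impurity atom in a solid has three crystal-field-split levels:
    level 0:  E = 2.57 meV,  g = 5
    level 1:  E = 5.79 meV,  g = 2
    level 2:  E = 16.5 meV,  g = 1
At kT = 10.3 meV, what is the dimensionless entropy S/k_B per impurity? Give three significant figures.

2.03

Eᵢ/kT = 0.24951, 0.56214, 1.6019.
Z = Σ gᵢe^(−Eᵢ/kT) = 5·e^(−0.24951) + 2·e^(−0.56214) + 1·e^(−1.6019) = 3.8959 + 1.1400 + 0.20151 = 5.2374.
⟨E⟩ = Σ EᵢPᵢ = 3.8068 meV.
S/k_B = ln Z + ⟨E⟩/kT = ln(5.2374) + 3.8068/10.3 = 1.6558 + 0.36959 = 2.03.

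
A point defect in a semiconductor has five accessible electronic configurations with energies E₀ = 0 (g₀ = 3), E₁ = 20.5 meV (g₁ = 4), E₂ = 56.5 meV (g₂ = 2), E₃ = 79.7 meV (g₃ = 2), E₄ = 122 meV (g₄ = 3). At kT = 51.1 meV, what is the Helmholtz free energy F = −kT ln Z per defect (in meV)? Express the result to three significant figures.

Eᵢ/kT = 0, 0.40117, 1.1057, 1.5597, 2.3875.
Z = Σ gᵢe^(−Eᵢ/kT) = 3·e^(−0) + 4·e^(−0.40117) + 2·e^(−1.1057) + 2·e^(−1.5597) + 3·e^(−2.3875) = 3.0000 + 2.6781 + 0.66196 + 0.42040 + 0.27558 = 7.0360.
F = −kT ln Z = −51.1 × ln(7.0360) = −51.1 × 1.9510 = -99.7 meV.

-99.7 meV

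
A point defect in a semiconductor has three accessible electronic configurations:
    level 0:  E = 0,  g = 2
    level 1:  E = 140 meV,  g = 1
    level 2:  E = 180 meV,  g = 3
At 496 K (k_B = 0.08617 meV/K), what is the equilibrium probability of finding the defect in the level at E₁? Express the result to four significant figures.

k_BT = 0.08617 × 496 K = 42.7403 meV.
Eᵢ/kT = 0, 3.27560, 4.21148.
Z = Σ gᵢe^(−Eᵢ/kT) = 2·e^(−0) + 1·e^(−3.27560) + 3·e^(−4.21148) = 2.00000 + 0.0377942 + 0.0444732 = 2.08227.
P₁ = g₁ e^(−E₁/kT) / Z = 0.0377942/2.08227 = 0.01815.

0.01815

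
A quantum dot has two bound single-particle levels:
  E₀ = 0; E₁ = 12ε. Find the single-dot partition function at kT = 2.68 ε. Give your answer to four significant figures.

Z = 1.011

Eᵢ/kT = 0, 4.47761.
Z = Σ e^(−Eᵢ/kT) = e^(−0) + e^(−4.47761) = 1.00000 + 0.0113605 = 1.01136.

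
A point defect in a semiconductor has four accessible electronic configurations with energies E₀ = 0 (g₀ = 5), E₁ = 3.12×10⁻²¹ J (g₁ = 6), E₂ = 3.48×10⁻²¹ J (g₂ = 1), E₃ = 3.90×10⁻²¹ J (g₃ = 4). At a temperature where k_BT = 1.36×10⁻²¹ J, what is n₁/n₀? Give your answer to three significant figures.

0.121

n₁/n₀ = (g₁/g₀) exp[−(E₁−E₀)/kT] = (6/5) × exp(−(3.12 ×10⁻²¹ J)/(1.36 ×10⁻²¹ J)) = (6/5) × exp(-2.2941) = 0.121.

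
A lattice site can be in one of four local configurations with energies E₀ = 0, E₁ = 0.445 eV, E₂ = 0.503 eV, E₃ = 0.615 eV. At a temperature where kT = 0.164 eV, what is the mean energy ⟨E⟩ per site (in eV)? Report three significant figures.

Eᵢ/kT = 0, 2.7134, 3.0671, 3.7500.
Z = Σ e^(−Eᵢ/kT) = e^(−0) + e^(−2.7134) + e^(−3.0671) + e^(−3.7500) = 1.0000 + 0.066311 + 0.046556 + 0.023518 = 1.1364.
⟨E⟩ = Σ Eᵢ e^(−Eᵢ/kT) / Z = (0·1.0000 + 0.445·0.066311 + 0.503·0.046556 + 0.615·0.023518) / 1.1364 = 0.0593 eV.

0.0593 eV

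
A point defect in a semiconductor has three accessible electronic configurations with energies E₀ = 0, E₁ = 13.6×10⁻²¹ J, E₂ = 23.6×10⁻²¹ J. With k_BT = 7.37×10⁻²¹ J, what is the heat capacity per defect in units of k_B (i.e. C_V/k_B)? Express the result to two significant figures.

0.67

Eᵢ/kT = 0, 1.845, 3.202.
Z = Σ e^(−Eᵢ/kT) = e^(−0) + e^(−1.845) + e^(−3.202) = 1.000 + 0.1580 + 0.04068 = 1.199.
⟨E⟩ = 2.593, ⟨E²⟩ = 43.27.
C_V/k_B = (⟨E²⟩ − ⟨E⟩²)/(kT)² = (43.27 − 6.724)/54.32 = 0.67.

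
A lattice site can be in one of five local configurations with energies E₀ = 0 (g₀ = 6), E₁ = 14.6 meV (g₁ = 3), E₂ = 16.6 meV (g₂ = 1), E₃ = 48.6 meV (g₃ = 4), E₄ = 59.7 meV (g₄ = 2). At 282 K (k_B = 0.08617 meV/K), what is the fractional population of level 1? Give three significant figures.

k_BT = 0.08617 × 282 K = 24.300 meV.
Eᵢ/kT = 0, 0.60082, 0.68313, 2.0000, 2.4568.
Z = Σ gᵢe^(−Eᵢ/kT) = 6·e^(−0) + 3·e^(−0.60082) + 1·e^(−0.68313) + 4·e^(−2.0000) + 2·e^(−2.4568) = 6.0000 + 1.6451 + 0.50503 + 0.54134 + 0.17142 = 8.8629.
P₁ = g₁ e^(−E₁/kT) / Z = 1.6451/8.8629 = 0.186.

0.186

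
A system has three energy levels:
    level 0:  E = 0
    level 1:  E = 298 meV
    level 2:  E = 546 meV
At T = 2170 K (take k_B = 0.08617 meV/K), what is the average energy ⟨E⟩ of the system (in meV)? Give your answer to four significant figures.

71.59 meV

k_BT = 0.08617 × 2170 K = 186.989 meV.
Eᵢ/kT = 0, 1.59368, 2.91996.
Z = Σ e^(−Eᵢ/kT) = e^(−0) + e^(−1.59368) + e^(−2.91996) = 1.00000 + 0.203177 + 0.0539358 = 1.25711.
⟨E⟩ = Σ Eᵢ e^(−Eᵢ/kT) / Z = (0·1.00000 + 298·0.203177 + 546·0.0539358) / 1.25711 = 71.59 meV.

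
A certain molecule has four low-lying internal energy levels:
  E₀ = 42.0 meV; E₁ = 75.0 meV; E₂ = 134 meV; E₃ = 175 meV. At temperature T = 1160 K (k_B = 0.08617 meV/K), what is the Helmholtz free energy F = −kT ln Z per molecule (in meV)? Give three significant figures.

-44.7 meV

k_BT = 0.08617 × 1160 K = 99.957 meV.
Eᵢ/kT = 0.42018, 0.75032, 1.3406, 1.7508.
Z = Σ e^(−Eᵢ/kT) = e^(−0.42018) + e^(−0.75032) + e^(−1.3406) + e^(−1.7508) = 0.65693 + 0.47222 + 0.26169 + 0.17363 = 1.5645.
F = −kT ln Z = −99.957 × ln(1.5645) = −99.957 × 0.44757 = -44.7 meV.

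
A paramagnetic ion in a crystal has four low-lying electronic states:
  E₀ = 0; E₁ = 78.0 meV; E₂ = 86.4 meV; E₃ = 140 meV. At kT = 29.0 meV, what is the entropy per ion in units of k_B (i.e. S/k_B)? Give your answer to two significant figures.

Eᵢ/kT = 0, 2.690, 2.979, 4.828.
Z = Σ e^(−Eᵢ/kT) = e^(−0) + e^(−2.690) + e^(−2.979) + e^(−4.828) = 1.000 + 0.06788 + 0.05084 + 0.008003 = 1.127.
⟨E⟩ = Σ EᵢPᵢ = 9.590 meV.
S/k_B = ln Z + ⟨E⟩/kT = ln(1.127) + 9.590/29.0 = 0.1196 + 0.3307 = 0.45.

0.45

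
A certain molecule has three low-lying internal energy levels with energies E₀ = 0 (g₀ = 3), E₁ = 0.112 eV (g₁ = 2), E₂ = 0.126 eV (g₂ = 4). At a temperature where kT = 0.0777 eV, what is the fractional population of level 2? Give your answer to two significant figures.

Eᵢ/kT = 0, 1.441, 1.622.
Z = Σ gᵢe^(−Eᵢ/kT) = 3·e^(−0) + 2·e^(−1.441) + 4·e^(−1.622) = 3.000 + 0.4734 + 0.7900 = 4.263.
P₂ = g₂ e^(−E₂/kT) / Z = 0.7900/4.263 = 0.19.

0.19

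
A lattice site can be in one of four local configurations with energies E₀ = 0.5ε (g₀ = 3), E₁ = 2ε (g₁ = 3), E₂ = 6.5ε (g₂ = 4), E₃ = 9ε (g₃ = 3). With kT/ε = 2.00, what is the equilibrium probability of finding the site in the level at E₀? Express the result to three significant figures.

Eᵢ/kT = 0.25000, 1.0000, 3.2500, 4.5000.
Z = Σ gᵢe^(−Eᵢ/kT) = 3·e^(−0.25000) + 3·e^(−1.0000) + 4·e^(−3.2500) + 3·e^(−4.5000) = 2.3364 + 1.1036 + 0.15510 + 0.033327 = 3.6284.
P₀ = g₀ e^(−E₀/kT) / Z = 2.3364/3.6284 = 0.644.

0.644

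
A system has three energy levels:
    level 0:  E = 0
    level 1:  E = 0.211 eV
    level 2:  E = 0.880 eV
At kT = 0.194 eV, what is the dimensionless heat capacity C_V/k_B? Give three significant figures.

0.365

Eᵢ/kT = 0, 1.0876, 4.5361.
Z = Σ e^(−Eᵢ/kT) = e^(−0) + e^(−1.0876) + e^(−4.5361) = 1.0000 + 0.33702 + 0.010715 = 1.3477.
⟨E⟩ = 0.059761 eV, ⟨E²⟩ = 0.017290 eV².
C_V/k_B = (⟨E²⟩ − ⟨E⟩²)/(kT)² = (0.017290 − 0.0035714)/0.037636 = 0.365.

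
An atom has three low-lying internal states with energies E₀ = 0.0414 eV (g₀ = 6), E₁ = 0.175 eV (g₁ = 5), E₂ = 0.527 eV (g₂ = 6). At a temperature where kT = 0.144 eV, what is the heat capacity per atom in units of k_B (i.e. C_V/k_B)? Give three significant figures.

0.399

Eᵢ/kT = 0.28750, 1.2153, 3.6597.
Z = Σ gᵢe^(−Eᵢ/kT) = 6·e^(−0.28750) + 5·e^(−1.2153) + 6·e^(−3.6597) = 4.5008 + 1.4831 + 0.15444 = 6.1383.
⟨E⟩ = 0.085898 eV, ⟨E²⟩ = 0.015644 eV².
C_V/k_B = (⟨E²⟩ − ⟨E⟩²)/(kT)² = (0.015644 − 0.0073785)/0.020736 = 0.399.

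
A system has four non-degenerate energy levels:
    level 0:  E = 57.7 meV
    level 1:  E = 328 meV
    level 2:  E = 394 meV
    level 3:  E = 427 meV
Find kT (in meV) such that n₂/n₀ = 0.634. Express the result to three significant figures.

n₂/n₀ = exp[−(E₂−E₀)/kT] = 0.634.
⇒ (E₂−E₀)/kT = ln(1/0.634) = ln(1.5773) = 0.45571.
kT = 336.3 meV / 0.45571 = 738 meV.

738 meV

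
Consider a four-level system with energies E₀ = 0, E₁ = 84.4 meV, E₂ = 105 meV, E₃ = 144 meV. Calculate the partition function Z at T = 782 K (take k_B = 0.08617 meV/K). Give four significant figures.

k_BT = 0.08617 × 782 K = 67.3849 meV.
Eᵢ/kT = 0, 1.25251, 1.55821, 2.13698.
Z = Σ e^(−Eᵢ/kT) = e^(−0) + e^(−1.25251) + e^(−1.55821) + e^(−2.13698) = 1.00000 + 0.285787 + 0.210513 + 0.118011 = 1.61431.

Z = 1.614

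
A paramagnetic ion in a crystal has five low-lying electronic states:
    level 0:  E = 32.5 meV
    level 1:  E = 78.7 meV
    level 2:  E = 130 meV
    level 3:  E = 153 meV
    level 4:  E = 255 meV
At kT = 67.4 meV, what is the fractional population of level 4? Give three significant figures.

Eᵢ/kT = 0.48220, 1.1677, 1.9288, 2.2700, 3.7834.
Z = Σ e^(−Eᵢ/kT) = e^(−0.48220) + e^(−1.1677) + e^(−1.9288) + e^(−2.2700) + e^(−3.7834) = 0.61742 + 0.31108 + 0.14532 + 0.10331 + 0.022745 = 1.1999.
P₄ = e^(−E₄/kT) / Z = 0.022745/1.1999 = 0.0190.

0.0190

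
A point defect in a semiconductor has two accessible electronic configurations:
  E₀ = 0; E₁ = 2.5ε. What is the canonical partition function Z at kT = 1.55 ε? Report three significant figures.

Eᵢ/kT = 0, 1.6129.
Z = Σ e^(−Eᵢ/kT) = e^(−0) + e^(−1.6129) = 1.0000 + 0.19931 = 1.1993.

Z = 1.20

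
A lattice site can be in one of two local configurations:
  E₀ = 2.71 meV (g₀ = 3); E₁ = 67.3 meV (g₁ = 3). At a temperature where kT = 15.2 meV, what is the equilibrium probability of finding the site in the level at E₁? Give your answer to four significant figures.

0.01407

Eᵢ/kT = 0.178289, 4.42763.
Z = Σ gᵢe^(−Eᵢ/kT) = 3·e^(−0.178289) + 3·e^(−4.42763) = 2.51010 + 0.0358283 = 2.54593.
P₁ = g₁ e^(−E₁/kT) / Z = 0.0358283/2.54593 = 0.01407.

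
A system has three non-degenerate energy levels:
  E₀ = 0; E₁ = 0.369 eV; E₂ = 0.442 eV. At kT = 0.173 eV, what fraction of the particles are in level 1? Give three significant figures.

0.0991

Eᵢ/kT = 0, 2.1329, 2.5549.
Z = Σ e^(−Eᵢ/kT) = e^(−0) + e^(−2.1329) + e^(−2.5549) = 1.0000 + 0.11849 + 0.077700 = 1.1962.
P₁ = e^(−E₁/kT) / Z = 0.11849/1.1962 = 0.0991.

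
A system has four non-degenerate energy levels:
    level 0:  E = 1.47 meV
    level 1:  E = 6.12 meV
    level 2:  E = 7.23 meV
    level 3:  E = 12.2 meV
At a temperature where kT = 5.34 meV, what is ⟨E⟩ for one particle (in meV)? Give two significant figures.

4.3 meV

Eᵢ/kT = 0.2753, 1.146, 1.354, 2.285.
Z = Σ e^(−Eᵢ/kT) = e^(−0.2753) + e^(−1.146) + e^(−1.354) + e^(−2.285) = 0.7593 + 0.3179 + 0.2582 + 0.1018 = 1.437.
⟨E⟩ = Σ Eᵢ e^(−Eᵢ/kT) / Z = (1.47·0.7593 + 6.12·0.3179 + 7.23·0.2582 + 12.2·0.1018) / 1.437 = 4.3 meV.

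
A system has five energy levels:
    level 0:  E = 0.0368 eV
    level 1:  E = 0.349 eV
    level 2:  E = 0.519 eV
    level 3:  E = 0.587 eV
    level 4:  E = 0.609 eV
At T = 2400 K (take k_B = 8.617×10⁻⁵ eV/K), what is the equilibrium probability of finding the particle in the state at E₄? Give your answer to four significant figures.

k_BT = 8.617×10⁻⁵ × 2400 K = 0.206808 eV.
Eᵢ/kT = 0.177943, 1.68756, 2.50957, 2.83838, 2.94476.
Z = Σ e^(−Eᵢ/kT) = e^(−0.177943) + e^(−1.68756) + e^(−2.50957) + e^(−2.83838) + e^(−2.94476) = 0.836990 + 0.184970 + 0.0813032 + 0.0585204 + 0.0526147 = 1.21440.
P₄ = e^(−E₄/kT) / Z = 0.0526147/1.21440 = 0.04333.

0.04333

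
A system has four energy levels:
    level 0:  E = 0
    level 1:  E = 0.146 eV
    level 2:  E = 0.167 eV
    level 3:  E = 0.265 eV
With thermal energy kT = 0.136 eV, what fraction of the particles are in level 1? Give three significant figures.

0.192

Eᵢ/kT = 0, 1.0735, 1.2279, 1.9485.
Z = Σ e^(−Eᵢ/kT) = e^(−0) + e^(−1.0735) + e^(−1.2279) + e^(−1.9485) = 1.0000 + 0.34181 + 0.29291 + 0.14249 = 1.7772.
P₁ = e^(−E₁/kT) / Z = 0.34181/1.7772 = 0.192.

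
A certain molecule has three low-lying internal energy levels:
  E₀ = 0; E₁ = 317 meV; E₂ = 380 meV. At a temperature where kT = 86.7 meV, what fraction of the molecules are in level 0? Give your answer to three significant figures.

0.963

Eᵢ/kT = 0, 3.6563, 4.3829.
Z = Σ e^(−Eᵢ/kT) = e^(−0) + e^(−3.6563) + e^(−4.3829) = 1.0000 + 0.025828 + 0.012489 = 1.0383.
P₀ = e^(−E₀/kT) / Z = 1.0000/1.0383 = 0.963.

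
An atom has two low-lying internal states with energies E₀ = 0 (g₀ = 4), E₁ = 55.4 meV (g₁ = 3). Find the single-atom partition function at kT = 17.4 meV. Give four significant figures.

Eᵢ/kT = 0, 3.18391.
Z = Σ gᵢe^(−Eᵢ/kT) = 4·e^(−0) + 3·e^(−3.18391) = 4.00000 + 0.124270 = 4.12427.

Z = 4.124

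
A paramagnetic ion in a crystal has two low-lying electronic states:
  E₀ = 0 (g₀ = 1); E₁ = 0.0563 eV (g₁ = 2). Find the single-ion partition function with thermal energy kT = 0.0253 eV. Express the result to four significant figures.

Eᵢ/kT = 0, 2.22530.
Z = Σ gᵢe^(−Eᵢ/kT) = 1·e^(−0) + 2·e^(−2.22530) = 1.00000 + 0.216070 = 1.21607.

Z = 1.216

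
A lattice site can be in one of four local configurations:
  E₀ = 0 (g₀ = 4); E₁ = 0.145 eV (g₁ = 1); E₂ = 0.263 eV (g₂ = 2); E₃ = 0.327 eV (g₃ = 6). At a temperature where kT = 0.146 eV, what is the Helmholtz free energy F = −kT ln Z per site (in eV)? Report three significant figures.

Eᵢ/kT = 0, 0.99315, 1.8014, 2.2397.
Z = Σ gᵢe^(−Eᵢ/kT) = 4·e^(−0) + 1·e^(−0.99315) + 2·e^(−1.8014) + 6·e^(−2.2397) = 4.0000 + 0.37041 + 0.33014 + 0.63894 = 5.3395.
F = −kT ln Z = −0.146 × ln(5.3395) = −0.146 × 1.6751 = -0.245 eV.

-0.245 eV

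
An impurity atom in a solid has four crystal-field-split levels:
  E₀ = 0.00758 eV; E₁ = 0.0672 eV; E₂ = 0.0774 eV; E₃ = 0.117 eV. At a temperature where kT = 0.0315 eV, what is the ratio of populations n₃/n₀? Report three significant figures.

0.0310

n₃/n₀ = exp[−(E₃−E₀)/kT] = exp(−(0.10942 eV)/(0.0315 eV)) = exp(-3.4737) = 0.0310.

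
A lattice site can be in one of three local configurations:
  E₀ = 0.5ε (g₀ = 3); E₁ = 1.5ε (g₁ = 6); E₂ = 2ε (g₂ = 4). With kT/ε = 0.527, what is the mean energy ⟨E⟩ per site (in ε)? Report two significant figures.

0.80 ε

Eᵢ/kT = 0.9488, 2.846, 3.795.
Z = Σ gᵢe^(−Eᵢ/kT) = 3·e^(−0.9488) + 6·e^(−2.846) + 4·e^(−3.795) = 1.162 + 0.3485 + 0.08993 = 1.600.
⟨E⟩ = Σ Eᵢ gᵢe^(−Eᵢ/kT) / Z = (0.5·1.162 + 1.5·0.3485 + 2·0.08993) / 1.600 = 0.80 ε.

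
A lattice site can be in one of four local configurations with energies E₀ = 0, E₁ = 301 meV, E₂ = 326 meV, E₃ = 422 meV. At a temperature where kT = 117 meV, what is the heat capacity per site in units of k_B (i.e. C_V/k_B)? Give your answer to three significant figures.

0.987

Eᵢ/kT = 0, 2.5726, 2.7863, 3.6068.
Z = Σ e^(−Eᵢ/kT) = e^(−0) + e^(−2.5726) + e^(−2.7863) + e^(−3.6068) = 1.0000 + 0.076337 + 0.061649 + 0.027139 = 1.1651.
⟨E⟩ = 46.801 meV, ⟨E²⟩ = 15708 meV².
C_V/k_B = (⟨E²⟩ − ⟨E⟩²)/(kT)² = (15708 − 2190.3)/13689 = 0.987.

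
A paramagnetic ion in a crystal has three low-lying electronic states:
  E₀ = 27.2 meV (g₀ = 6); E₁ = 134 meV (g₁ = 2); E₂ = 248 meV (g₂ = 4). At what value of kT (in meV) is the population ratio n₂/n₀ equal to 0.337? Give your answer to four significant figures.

323.7 meV

n₂/n₀ = (g₂/g₀) exp[−(E₂−E₀)/kT] = 0.337.
⇒ (E₂−E₀)/kT = ln((4/6)/0.337) = ln(1.97824) = 0.682208.
kT = 220.8 meV / 0.682208 = 323.7 meV.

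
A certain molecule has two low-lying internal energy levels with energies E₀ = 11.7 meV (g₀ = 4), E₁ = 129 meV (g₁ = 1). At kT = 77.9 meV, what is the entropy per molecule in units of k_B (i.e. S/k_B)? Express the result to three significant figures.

1.52

Eᵢ/kT = 0.15019, 1.6560.
Z = Σ gᵢe^(−Eᵢ/kT) = 4·e^(−0.15019) + 1·e^(−1.6560) = 3.4422 + 0.19090 = 3.6331.
⟨E⟩ = Σ EᵢPᵢ = 17.863 meV.
S/k_B = ln Z + ⟨E⟩/kT = ln(3.6331) + 17.863/77.9 = 1.2901 + 0.22931 = 1.52.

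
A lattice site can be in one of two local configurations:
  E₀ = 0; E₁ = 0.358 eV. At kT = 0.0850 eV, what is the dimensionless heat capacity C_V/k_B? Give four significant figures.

0.2553

Eᵢ/kT = 0, 4.21176.
Z = Σ e^(−Eᵢ/kT) = e^(−0) + e^(−4.21176) = 1.00000 + 0.0148203 = 1.01482.
⟨E⟩ = 0.00522819 eV, ⟨E²⟩ = 0.00187169 eV².
C_V/k_B = (⟨E²⟩ − ⟨E⟩²)/(kT)² = (0.00187169 − 0.0000273340)/0.00722500 = 0.2553.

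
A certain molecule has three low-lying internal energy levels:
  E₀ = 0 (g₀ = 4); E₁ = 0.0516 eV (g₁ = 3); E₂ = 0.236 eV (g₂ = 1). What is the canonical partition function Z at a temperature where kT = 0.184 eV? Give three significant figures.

Z = 6.54

Eᵢ/kT = 0, 0.28043, 1.2826.
Z = Σ gᵢe^(−Eᵢ/kT) = 4·e^(−0) + 3·e^(−0.28043) + 1·e^(−1.2826) = 4.0000 + 2.2664 + 0.27732 = 6.5437.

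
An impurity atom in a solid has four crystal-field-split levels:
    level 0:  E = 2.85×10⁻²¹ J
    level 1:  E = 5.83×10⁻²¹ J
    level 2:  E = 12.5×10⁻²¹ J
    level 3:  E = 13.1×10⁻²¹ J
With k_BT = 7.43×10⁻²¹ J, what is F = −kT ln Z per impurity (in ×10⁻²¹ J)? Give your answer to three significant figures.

-2.99 ×10⁻²¹ J

Eᵢ/kT = 0.38358, 0.78466, 1.6824, 1.7631.
Z = Σ e^(−Eᵢ/kT) = e^(−0.38358) + e^(−0.78466) + e^(−1.6824) + e^(−1.7631) = 0.68142 + 0.45627 + 0.18593 + 0.17151 = 1.4951.
F = −kT ln Z = −7.43 × ln(1.4951) = −7.43 × 0.40219 = -2.99 ×10⁻²¹ J.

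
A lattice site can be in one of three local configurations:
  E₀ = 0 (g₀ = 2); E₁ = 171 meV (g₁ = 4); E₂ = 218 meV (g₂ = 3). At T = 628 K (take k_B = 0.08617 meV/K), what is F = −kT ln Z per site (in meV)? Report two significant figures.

k_BT = 0.08617 × 628 K = 54.11 meV.
Eᵢ/kT = 0, 3.160, 4.029.
Z = Σ gᵢe^(−Eᵢ/kT) = 2·e^(−0) + 4·e^(−3.160) + 3·e^(−4.029) = 2.000 + 0.1697 + 0.05338 = 2.223.
F = −kT ln Z = −54.11 × ln(2.223) = −54.11 × 0.7989 = -43 meV.

-43 meV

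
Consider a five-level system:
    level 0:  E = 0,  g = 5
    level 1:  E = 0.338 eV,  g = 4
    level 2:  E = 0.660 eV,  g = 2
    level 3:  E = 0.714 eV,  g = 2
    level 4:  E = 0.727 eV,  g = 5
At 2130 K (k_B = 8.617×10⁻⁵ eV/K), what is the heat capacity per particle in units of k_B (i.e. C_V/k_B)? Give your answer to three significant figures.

0.747

k_BT = 8.617×10⁻⁵ × 2130 K = 0.18354 eV.
Eᵢ/kT = 0, 1.8416, 3.5959, 3.8902, 3.9610.
Z = Σ gᵢe^(−Eᵢ/kT) = 5·e^(−0) + 4·e^(−1.8416) + 2·e^(−3.5959) + 2·e^(−3.8902) + 5·e^(−3.9610) = 5.0000 + 0.63425 + 0.054872 + 0.040883 + 0.095220 = 5.8252.
⟨E⟩ = 0.059913 eV, ⟨E²⟩ = 0.028760 eV².
C_V/k_B = (⟨E²⟩ − ⟨E⟩²)/(kT)² = (0.028760 − 0.0035896)/0.033687 = 0.747.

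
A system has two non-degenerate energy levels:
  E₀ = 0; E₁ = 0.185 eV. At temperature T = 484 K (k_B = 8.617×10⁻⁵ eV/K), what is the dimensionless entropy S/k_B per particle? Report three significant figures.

k_BT = 8.617×10⁻⁵ × 484 K = 0.041706 eV.
Eᵢ/kT = 0, 4.4358.
Z = Σ e^(−Eᵢ/kT) = e^(−0) + e^(−4.4358) = 1.0000 + 0.011846 = 1.0118.
⟨E⟩ = Σ EᵢPᵢ = 0.0021660 eV.
S/k_B = ln Z + ⟨E⟩/kT = ln(1.0118) + 0.0021660/0.041706 = 0.011731 + 0.051935 = 0.0637.

0.0637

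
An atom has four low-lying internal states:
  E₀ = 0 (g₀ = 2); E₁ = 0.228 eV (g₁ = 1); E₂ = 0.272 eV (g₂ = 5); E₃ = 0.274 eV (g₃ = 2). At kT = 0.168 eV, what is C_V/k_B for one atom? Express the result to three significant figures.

Eᵢ/kT = 0, 1.3571, 1.6190, 1.6310.
Z = Σ gᵢe^(−Eᵢ/kT) = 2·e^(−0) + 1·e^(−1.3571) + 5·e^(−1.6190) + 2·e^(−1.6310) = 2.0000 + 0.25741 + 0.99048 + 0.39147 = 3.6394.
⟨E⟩ = 0.11962 eV, ⟨E²⟩ = 0.031887 eV².
C_V/k_B = (⟨E²⟩ − ⟨E⟩²)/(kT)² = (0.031887 − 0.014309)/0.028224 = 0.623.

0.623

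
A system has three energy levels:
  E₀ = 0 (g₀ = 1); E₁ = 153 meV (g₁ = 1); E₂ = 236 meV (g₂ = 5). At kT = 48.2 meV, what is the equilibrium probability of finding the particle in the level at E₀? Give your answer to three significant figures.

Eᵢ/kT = 0, 3.1743, 4.8963.
Z = Σ gᵢe^(−Eᵢ/kT) = 1·e^(−0) + 1·e^(−3.1743) + 5·e^(−4.8963) = 1.0000 + 0.041823 + 0.037371 = 1.0792.
P₀ = g₀ e^(−E₀/kT) / Z = 1.0000/1.0792 = 0.927.

0.927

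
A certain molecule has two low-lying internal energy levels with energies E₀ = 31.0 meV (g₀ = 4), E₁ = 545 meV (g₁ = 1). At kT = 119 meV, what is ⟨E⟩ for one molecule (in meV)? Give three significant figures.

32.7 meV

Eᵢ/kT = 0.26050, 4.5798.
Z = Σ gᵢe^(−Eᵢ/kT) = 4·e^(−0.26050) + 1·e^(−4.5798) = 3.0827 + 0.010257 = 3.0930.
⟨E⟩ = Σ Eᵢ gᵢe^(−Eᵢ/kT) / Z = (31.0·3.0827 + 545·0.010257) / 3.0930 = 32.7 meV.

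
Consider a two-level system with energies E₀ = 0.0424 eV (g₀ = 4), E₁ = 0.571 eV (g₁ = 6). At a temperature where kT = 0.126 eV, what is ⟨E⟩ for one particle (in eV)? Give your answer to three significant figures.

0.0541 eV

Eᵢ/kT = 0.33651, 4.5317.
Z = Σ gᵢe^(−Eᵢ/kT) = 4·e^(−0.33651) + 6·e^(−4.5317) = 2.8570 + 0.064574 = 2.9216.
⟨E⟩ = Σ Eᵢ gᵢe^(−Eᵢ/kT) / Z = (0.0424·2.8570 + 0.571·0.064574) / 2.9216 = 0.0541 eV.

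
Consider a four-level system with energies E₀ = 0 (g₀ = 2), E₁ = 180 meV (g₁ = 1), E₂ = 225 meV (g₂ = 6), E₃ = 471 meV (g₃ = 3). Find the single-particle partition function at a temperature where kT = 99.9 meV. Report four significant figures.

Eᵢ/kT = 0, 1.80180, 2.25225, 4.71471.
Z = Σ gᵢe^(−Eᵢ/kT) = 2·e^(−0) + 1·e^(−1.80180) + 6·e^(−2.25225) + 3·e^(−4.71471) = 2.00000 + 0.165002 + 0.630974 + 0.0268874 = 2.82286.

Z = 2.823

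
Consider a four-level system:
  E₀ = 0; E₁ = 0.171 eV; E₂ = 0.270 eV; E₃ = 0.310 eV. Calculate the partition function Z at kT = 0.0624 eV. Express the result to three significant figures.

Z = 1.08

Eᵢ/kT = 0, 2.7404, 4.3269, 4.9679.
Z = Σ e^(−Eᵢ/kT) = e^(−0) + e^(−2.7404) + e^(−4.3269) + e^(−4.9679) = 1.0000 + 0.064545 + 0.013208 + 0.0069577 = 1.0847.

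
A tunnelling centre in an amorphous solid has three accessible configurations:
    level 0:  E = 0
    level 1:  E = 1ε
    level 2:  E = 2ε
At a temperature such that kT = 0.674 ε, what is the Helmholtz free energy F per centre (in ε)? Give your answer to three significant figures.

Eᵢ/kT = 0, 1.4837, 2.9674.
Z = Σ e^(−Eᵢ/kT) = e^(−0) + e^(−1.4837) + e^(−2.9674) = 1.0000 + 0.22680 + 0.051437 = 1.2782.
F = −kT ln Z = −0.674 × ln(1.2782) = −0.674 × 0.24545 = -0.165 ε.

-0.165 ε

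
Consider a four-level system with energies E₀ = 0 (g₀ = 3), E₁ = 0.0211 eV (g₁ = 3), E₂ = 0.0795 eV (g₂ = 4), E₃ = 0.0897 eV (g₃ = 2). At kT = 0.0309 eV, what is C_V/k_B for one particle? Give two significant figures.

Eᵢ/kT = 0, 0.6828, 2.573, 2.903.
Z = Σ gᵢe^(−Eᵢ/kT) = 3·e^(−0) + 3·e^(−0.6828) + 4·e^(−2.573) + 2·e^(−2.903) = 3.000 + 1.516 + 0.3052 + 0.1097 = 4.931.
⟨E⟩ = 0.01340 eV, ⟨E²⟩ = 0.0007071 eV².
C_V/k_B = (⟨E²⟩ − ⟨E⟩²)/(kT)² = (0.0007071 − 0.0001796)/0.0009548 = 0.55.

0.55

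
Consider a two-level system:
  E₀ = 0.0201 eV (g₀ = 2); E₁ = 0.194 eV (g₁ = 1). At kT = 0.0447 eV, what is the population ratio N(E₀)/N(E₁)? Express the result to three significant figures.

97.9

n₀/n₁ = (g₀/g₁) exp[−(E₀−E₁)/kT] = (2/1) × exp(−(-0.1739 eV)/(0.0447 eV)) = (2/1) × exp(3.8904) = 97.9.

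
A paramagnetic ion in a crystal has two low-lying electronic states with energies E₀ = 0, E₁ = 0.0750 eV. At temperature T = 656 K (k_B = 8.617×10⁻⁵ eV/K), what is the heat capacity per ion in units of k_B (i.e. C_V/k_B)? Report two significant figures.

0.29

k_BT = 8.617×10⁻⁵ × 656 K = 0.05653 eV.
Eᵢ/kT = 0, 1.327.
Z = Σ e^(−Eᵢ/kT) = e^(−0) + e^(−1.327) = 1.000 + 0.2653 = 1.265.
⟨E⟩ = 0.01573 eV, ⟨E²⟩ = 0.001180 eV².
C_V/k_B = (⟨E²⟩ − ⟨E⟩²)/(kT)² = (0.001180 − 0.0002474)/0.003196 = 0.29.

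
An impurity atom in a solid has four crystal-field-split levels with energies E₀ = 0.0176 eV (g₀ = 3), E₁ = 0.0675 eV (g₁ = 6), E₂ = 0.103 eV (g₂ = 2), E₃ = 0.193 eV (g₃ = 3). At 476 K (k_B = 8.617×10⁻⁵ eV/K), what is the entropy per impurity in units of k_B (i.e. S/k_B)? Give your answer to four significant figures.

k_BT = 8.617×10⁻⁵ × 476 K = 0.0410169 eV.
Eᵢ/kT = 0.429091, 1.64566, 2.51116, 4.70538.
Z = Σ gᵢe^(−Eᵢ/kT) = 3·e^(−0.429091) + 6·e^(−1.64566) + 2·e^(−2.51116) + 3·e^(−4.70538) = 1.95330 + 1.15731 + 0.162348 + 0.0271394 = 3.30010.
⟨E⟩ = Σ EᵢPᵢ = 0.0407431 eV.
S/k_B = ln Z + ⟨E⟩/kT = ln(3.30010) + 0.0407431/0.0410169 = 1.19395 + 0.993325 = 2.187.

2.187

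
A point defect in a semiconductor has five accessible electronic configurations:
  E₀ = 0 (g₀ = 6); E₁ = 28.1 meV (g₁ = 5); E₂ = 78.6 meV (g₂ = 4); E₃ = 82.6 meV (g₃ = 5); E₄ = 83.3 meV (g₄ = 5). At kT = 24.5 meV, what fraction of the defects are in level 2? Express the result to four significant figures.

0.01999

Eᵢ/kT = 0, 1.14694, 3.20816, 3.37143, 3.40000.
Z = Σ gᵢe^(−Eᵢ/kT) = 6·e^(−0) + 5·e^(−1.14694) + 4·e^(−3.20816) + 5·e^(−3.37143) + 5·e^(−3.40000) = 6.00000 + 1.58804 + 0.161724 + 0.171702 + 0.166866 = 8.08833.
P₂ = g₂ e^(−E₂/kT) / Z = 0.161724/8.08833 = 0.01999.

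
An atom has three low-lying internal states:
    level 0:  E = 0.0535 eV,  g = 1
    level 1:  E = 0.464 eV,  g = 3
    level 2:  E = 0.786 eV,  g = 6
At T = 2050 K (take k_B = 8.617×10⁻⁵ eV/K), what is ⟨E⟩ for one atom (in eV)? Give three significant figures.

0.190 eV

k_BT = 8.617×10⁻⁵ × 2050 K = 0.17665 eV.
Eᵢ/kT = 0.30286, 2.6267, 4.4495.
Z = Σ gᵢe^(−Eᵢ/kT) = 1·e^(−0.30286) + 3·e^(−2.6267) + 6·e^(−4.4495) = 0.73870 + 0.21695 + 0.070106 = 1.0258.
⟨E⟩ = Σ Eᵢ gᵢe^(−Eᵢ/kT) / Z = (0.0535·0.73870 + 0.464·0.21695 + 0.786·0.070106) / 1.0258 = 0.190 eV.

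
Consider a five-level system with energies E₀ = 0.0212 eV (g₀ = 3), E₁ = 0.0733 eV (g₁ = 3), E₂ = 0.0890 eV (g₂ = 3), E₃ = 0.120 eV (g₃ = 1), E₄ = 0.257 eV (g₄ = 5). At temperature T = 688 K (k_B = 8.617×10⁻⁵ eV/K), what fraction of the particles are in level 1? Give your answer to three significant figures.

0.227

k_BT = 8.617×10⁻⁵ × 688 K = 0.059285 eV.
Eᵢ/kT = 0.35759, 1.2364, 1.5012, 2.0241, 4.3350.
Z = Σ gᵢe^(−Eᵢ/kT) = 3·e^(−0.35759) + 3·e^(−1.2364) + 3·e^(−1.5012) + 1·e^(−2.0241) + 5·e^(−4.3350) = 2.0981 + 0.87128 + 0.66859 + 0.13211 + 0.065509 = 3.8356.
P₁ = g₁ e^(−E₁/kT) / Z = 0.87128/3.8356 = 0.227.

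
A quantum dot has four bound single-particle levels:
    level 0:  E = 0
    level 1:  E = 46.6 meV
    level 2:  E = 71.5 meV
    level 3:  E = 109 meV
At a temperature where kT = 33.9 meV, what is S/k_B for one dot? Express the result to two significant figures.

Eᵢ/kT = 0, 1.375, 2.109, 3.215.
Z = Σ e^(−Eᵢ/kT) = e^(−0) + e^(−1.375) + e^(−2.109) + e^(−3.215) = 1.000 + 0.2528 + 0.1214 + 0.04016 = 1.414.
⟨E⟩ = Σ EᵢPᵢ = 17.57 meV.
S/k_B = ln Z + ⟨E⟩/kT = ln(1.414) + 17.57/33.9 = 0.3464 + 0.5183 = 0.86.

0.86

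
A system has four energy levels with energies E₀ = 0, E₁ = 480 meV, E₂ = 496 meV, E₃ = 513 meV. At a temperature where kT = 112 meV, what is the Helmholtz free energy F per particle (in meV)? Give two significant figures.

-4.0 meV

Eᵢ/kT = 0, 4.286, 4.429, 4.580.
Z = Σ e^(−Eᵢ/kT) = e^(−0) + e^(−4.286) + e^(−4.429) + e^(−4.580) = 1.000 + 0.01376 + 0.01193 + 0.01025 = 1.036.
F = −kT ln Z = −112 × ln(1.036) = −112 × 0.03537 = -4.0 meV.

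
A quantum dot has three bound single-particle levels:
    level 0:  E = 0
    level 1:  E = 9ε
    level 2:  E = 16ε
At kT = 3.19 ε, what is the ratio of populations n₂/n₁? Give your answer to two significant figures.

n₂/n₁ = exp[−(E₂−E₁)/kT] = exp(−(7ε)/(3.19ε)) = exp(-2.194) = 0.11.

0.11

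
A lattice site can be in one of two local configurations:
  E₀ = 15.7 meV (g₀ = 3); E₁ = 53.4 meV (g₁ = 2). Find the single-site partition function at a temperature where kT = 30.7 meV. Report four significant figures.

Eᵢ/kT = 0.511401, 1.73941.
Z = Σ gᵢe^(−Eᵢ/kT) = 3·e^(−0.511401) + 2·e^(−1.73941) = 1.79896 + 0.351248 = 2.15021.

Z = 2.150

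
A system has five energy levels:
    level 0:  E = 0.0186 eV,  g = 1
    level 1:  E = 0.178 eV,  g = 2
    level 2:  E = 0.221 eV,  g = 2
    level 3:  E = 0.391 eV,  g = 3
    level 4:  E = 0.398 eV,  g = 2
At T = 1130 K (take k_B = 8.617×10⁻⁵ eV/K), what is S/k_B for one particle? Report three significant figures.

1.45

k_BT = 8.617×10⁻⁵ × 1130 K = 0.097372 eV.
Eᵢ/kT = 0.19102, 1.8280, 2.2696, 4.0155, 4.0874.
Z = Σ gᵢe^(−Eᵢ/kT) = 1·e^(−0.19102) + 2·e^(−1.8280) + 2·e^(−2.2696) + 3·e^(−4.0155) + 2·e^(−4.0874) = 0.82612 + 0.32147 + 0.20671 + 0.054102 + 0.033566 = 1.4420.
⟨E⟩ = Σ EᵢPᵢ = 0.10595 eV.
S/k_B = ln Z + ⟨E⟩/kT = ln(1.4420) + 0.10595/0.097372 = 0.36603 + 1.0881 = 1.45.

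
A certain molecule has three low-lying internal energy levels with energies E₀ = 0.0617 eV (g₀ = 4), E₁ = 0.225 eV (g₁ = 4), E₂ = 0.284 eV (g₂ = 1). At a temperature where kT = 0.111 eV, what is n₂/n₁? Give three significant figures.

0.147

n₂/n₁ = (g₂/g₁) exp[−(E₂−E₁)/kT] = (1/4) × exp(−(0.059 eV)/(0.111 eV)) = (1/4) × exp(-0.53153) = 0.147.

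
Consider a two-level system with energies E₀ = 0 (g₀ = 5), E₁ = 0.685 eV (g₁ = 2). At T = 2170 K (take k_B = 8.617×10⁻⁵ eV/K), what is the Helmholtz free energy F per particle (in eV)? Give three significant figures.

k_BT = 8.617×10⁻⁵ × 2170 K = 0.18699 eV.
Eᵢ/kT = 0, 3.6633.
Z = Σ gᵢe^(−Eᵢ/kT) = 5·e^(−0) + 2·e^(−3.6633) = 5.0000 + 0.051295 = 5.0513.
F = −kT ln Z = −0.18699 × ln(5.0513) = −0.18699 × 1.6196 = -0.303 eV.

-0.303 eV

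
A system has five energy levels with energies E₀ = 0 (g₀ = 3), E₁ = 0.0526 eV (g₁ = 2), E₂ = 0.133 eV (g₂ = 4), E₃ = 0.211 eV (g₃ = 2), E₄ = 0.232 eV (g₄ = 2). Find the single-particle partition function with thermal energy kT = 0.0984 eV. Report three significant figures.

Z = 5.63

Eᵢ/kT = 0, 0.53455, 1.3516, 2.1443, 2.3577.
Z = Σ gᵢe^(−Eᵢ/kT) = 3·e^(−0) + 2·e^(−0.53455) + 4·e^(−1.3516) + 2·e^(−2.1443) + 2·e^(−2.3577) = 3.0000 + 1.1719 + 1.0353 + 0.23430 + 0.18928 = 5.6308.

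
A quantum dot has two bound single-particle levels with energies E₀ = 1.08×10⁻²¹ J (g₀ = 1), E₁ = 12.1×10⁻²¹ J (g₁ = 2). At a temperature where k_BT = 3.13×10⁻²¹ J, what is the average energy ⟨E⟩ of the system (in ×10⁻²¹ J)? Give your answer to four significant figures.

1.695 ×10⁻²¹ J

Eᵢ/kT = 0.345048, 3.86581.
Z = Σ gᵢe^(−Eᵢ/kT) = 1·e^(−0.345048) + 2·e^(−3.86581) = 0.708186 + 0.0418919 = 0.750078.
⟨E⟩ = Σ Eᵢ gᵢe^(−Eᵢ/kT) / Z = (1.08·0.708186 + 12.1·0.0418919) / 0.750078 = 1.695 ×10⁻²¹ J.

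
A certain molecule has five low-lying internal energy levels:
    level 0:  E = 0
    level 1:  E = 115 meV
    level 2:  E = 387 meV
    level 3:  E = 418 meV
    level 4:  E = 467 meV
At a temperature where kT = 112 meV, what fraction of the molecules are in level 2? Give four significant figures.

0.02209

Eᵢ/kT = 0, 1.02679, 3.45536, 3.73214, 4.16964.
Z = Σ e^(−Eᵢ/kT) = e^(−0) + e^(−1.02679) + e^(−3.45536) + e^(−3.73214) + e^(−4.16964) = 1.00000 + 0.358155 + 0.0315759 + 0.0239415 + 0.0154578 = 1.42913.
P₂ = e^(−E₂/kT) / Z = 0.0315759/1.42913 = 0.02209.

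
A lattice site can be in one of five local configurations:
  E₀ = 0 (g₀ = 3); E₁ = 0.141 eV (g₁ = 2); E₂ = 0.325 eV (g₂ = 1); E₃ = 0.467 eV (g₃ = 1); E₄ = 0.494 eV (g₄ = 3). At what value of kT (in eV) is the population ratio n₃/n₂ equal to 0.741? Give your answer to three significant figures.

0.474 eV

n₃/n₂ = (g₃/g₂) exp[−(E₃−E₂)/kT] = 0.741.
⇒ (E₃−E₂)/kT = ln((1/1)/0.741) = ln(1.3495) = 0.29973.
kT = 0.142 eV / 0.29973 = 0.474 eV.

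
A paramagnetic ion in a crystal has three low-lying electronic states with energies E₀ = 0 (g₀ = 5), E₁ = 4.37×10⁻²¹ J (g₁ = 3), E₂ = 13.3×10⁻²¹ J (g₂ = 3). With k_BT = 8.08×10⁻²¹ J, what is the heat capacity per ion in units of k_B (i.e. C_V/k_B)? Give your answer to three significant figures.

0.217

Eᵢ/kT = 0, 0.54084, 1.6460.
Z = Σ gᵢe^(−Eᵢ/kT) = 5·e^(−0) + 3·e^(−0.54084) + 3·e^(−1.6460) = 5.0000 + 1.7468 + 0.57846 = 7.3253.
⟨E⟩ = 2.0923, ⟨E²⟩ = 18.522.
C_V/k_B = (⟨E²⟩ − ⟨E⟩²)/(kT)² = (18.522 − 4.3777)/65.286 = 0.217.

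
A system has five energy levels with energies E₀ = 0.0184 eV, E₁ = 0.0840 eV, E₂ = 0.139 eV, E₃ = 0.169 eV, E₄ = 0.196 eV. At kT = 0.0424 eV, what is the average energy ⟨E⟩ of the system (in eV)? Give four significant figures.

Eᵢ/kT = 0.433962, 1.98113, 3.27830, 3.98585, 4.62264.
Z = Σ e^(−Eᵢ/kT) = e^(−0.433962) + e^(−1.98113) + e^(−3.27830) + e^(−3.98585) + e^(−4.62264) = 0.647937 + 0.137913 + 0.0376923 + 0.0185766 + 0.00982682 = 0.851946.
⟨E⟩ = Σ Eᵢ e^(−Eᵢ/kT) / Z = (0.0184·0.647937 + 0.0840·0.137913 + 0.139·0.0376923 + 0.169·0.0185766 + 0.196·0.00982682) / 0.851946 = 0.03969 eV.

0.03969 eV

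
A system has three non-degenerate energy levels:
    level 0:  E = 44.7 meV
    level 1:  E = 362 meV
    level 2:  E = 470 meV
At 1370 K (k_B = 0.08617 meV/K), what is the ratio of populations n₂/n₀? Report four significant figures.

k_BT = 0.08617 × 1370 K = 118.053 meV.
n₂/n₀ = exp[−(E₂−E₀)/kT] = exp(−(425.3 meV)/(118.053 meV)) = exp(-3.60262) = 0.02725.

0.02725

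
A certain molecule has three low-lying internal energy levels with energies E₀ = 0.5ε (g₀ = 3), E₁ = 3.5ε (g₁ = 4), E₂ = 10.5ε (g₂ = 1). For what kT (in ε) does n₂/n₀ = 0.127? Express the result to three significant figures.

n₂/n₀ = (g₂/g₀) exp[−(E₂−E₀)/kT] = 0.127.
⇒ (E₂−E₀)/kT = ln((1/3)/0.127) = ln(2.6247) = 0.96497.
kT = 10.0ε / 0.96497 = 10.4 ε.

10.4 ε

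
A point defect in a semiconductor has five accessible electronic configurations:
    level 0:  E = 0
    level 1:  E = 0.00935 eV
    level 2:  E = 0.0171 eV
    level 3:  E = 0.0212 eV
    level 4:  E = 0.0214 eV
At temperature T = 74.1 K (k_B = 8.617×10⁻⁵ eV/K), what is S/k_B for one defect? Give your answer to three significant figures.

k_BT = 8.617×10⁻⁵ × 74.1 K = 0.0063852 eV.
Eᵢ/kT = 0, 1.4643, 2.6781, 3.3202, 3.3515.
Z = Σ e^(−Eᵢ/kT) = e^(−0) + e^(−1.4643) + e^(−2.6781) + e^(−3.3202) + e^(−3.3515) = 1.0000 + 0.23124 + 0.068694 + 0.036146 + 0.035032 = 1.3711.
⟨E⟩ = Σ EᵢPᵢ = 0.0035393 eV.
S/k_B = ln Z + ⟨E⟩/kT = ln(1.3711) + 0.0035393/0.0063852 = 0.31561 + 0.55430 = 0.870.

0.870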